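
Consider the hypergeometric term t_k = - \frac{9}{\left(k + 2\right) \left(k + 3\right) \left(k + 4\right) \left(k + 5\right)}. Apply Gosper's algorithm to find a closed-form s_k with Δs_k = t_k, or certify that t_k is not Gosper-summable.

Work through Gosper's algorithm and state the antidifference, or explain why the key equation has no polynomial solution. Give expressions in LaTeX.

s_k = \frac{k \left(- k^{2} - 9 k - 26\right)}{8 \left(k + 2\right) \left(k + 3\right) \left(k + 4\right)}

r(k) = (k + 2)/(k + 6) after simplifying.
Gosper form: A/B · C(k+1)/C(k) with A=k + 2, B=k + 6, C=1.
Solve (k + 2)·f(k+1) − (k + 5)·f(k) = 1.
d = 3 from the (1,1,0) case.
Match coefficients ⇒ f(k) = k*(k**2 + 9*k + 26)/72.
R(k) = B(k−1)·f(k)/C(k) = k*(k + 5)*(k**2 + 9*k + 26)/72; s_k = R·t_k = k*(-k**2 - 9*k - 26)/(8*(k + 2)*(k + 3)*(k + 4)).
Check: Δs_k = -9/(k**4 + 14*k**3 + 71*k**2 + 154*k + 120). ✓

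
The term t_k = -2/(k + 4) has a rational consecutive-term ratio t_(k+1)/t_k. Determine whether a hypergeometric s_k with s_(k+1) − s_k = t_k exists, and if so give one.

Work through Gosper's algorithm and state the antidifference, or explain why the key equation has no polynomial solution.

Compute t_(k+1)/t_k: get (k + 4)/(k + 5).
Take A(k)=k + 4, B(k)=k + 5, C(k)=1.
Need (k + 4)·f(k+1) − (k + 4)·f(k) = 1.
Bound: deg f ≤ 0.
Put f(k) = c0: A·f(k+1) − B(k−1)·f(k) − C = -1; need -1 = 0 — inconsistent ⇒ no f, not summable.

none — t_k is not Gosper-summable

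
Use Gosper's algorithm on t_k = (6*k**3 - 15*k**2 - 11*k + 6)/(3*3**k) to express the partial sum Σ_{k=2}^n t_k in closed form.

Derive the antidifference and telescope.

S(n) = 3**(-n - 2)*(5*3**n - 9*n**3 - 18*n**2 + 3*n + 9)

The ratio is (6*k**3 + 3*k**2 - 23*k - 14)/(3*(6*k**3 - 15*k**2 - 11*k + 6)).
Normal form (A,B,C) = (1/3, 1, k**3 - 5*k**2/2 - 11*k/6 + 1).
Solve (1/3)·f(k+1) − (1)·f(k) = k**3 - 5*k**2/2 - 11*k/6 + 1.
d = 3 from the (0,0,3) case.
Coefficient equations give f(k) = -(3*k**3 - 3*k**2 - 4*k + 1)/2.
R(k) = B(k−1)·f(k)/C(k) = -3*(3*k**3 - 3*k**2 - 4*k + 1)/((k - 3)*(6*k**2 + 3*k - 2)); s_k = R·t_k = (-3*k**3 + 3*k**2 + 4*k - 1)/3**k.
Check: Δs_k = (6*k**3 - 15*k**2 - 11*k + 6)/(3*3**k). ✓
Evaluate: s_(n+1) = 3**(-n - 1)*(-3*n**3 - 6*n**2 + n + 3); subtract s_(2) = -5/9 ⇒ S(n) = 3**(-n - 2)*(5*3**n - 9*n**3 - 18*n**2 + 3*n + 9).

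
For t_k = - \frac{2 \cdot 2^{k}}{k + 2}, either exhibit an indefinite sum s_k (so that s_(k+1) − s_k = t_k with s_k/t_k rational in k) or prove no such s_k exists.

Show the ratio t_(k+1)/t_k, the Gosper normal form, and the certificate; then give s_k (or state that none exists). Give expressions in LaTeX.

no hypergeometric antidifference exists

Step 1: r(k) = 2*(k + 2)/(k + 3).
Take A(k)=2*k + 4, B(k)=k + 3, C(k)=1.
Key eq: (2*k + 4)·f(k+1) = (k + 2)·f(k) + (1).
deg f ≤ -1 (via 1,1,0).
Negative degree bound (-1): no f exists, t_k not Gosper-summable.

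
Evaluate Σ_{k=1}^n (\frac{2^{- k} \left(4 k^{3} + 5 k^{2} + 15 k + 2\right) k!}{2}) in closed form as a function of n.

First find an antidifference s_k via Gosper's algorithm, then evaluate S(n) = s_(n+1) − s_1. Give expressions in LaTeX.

S(n) = 2^{- n - 1} \left(- 2^{n + 3} + 4 n^{3} n! + 13 n^{2} n! + 17 n n! + 8 n!\right)

r(k) = (4*k**4 + 21*k**3 + 54*k**2 + 63*k + 26)/(2*(4*k**3 + 5*k**2 + 15*k + 2)) after simplifying.
Normal form (A,B,C) = (k/2 + 1/2, 1, k**3 + 5*k**2/4 + 15*k/4 + 1/2).
Key eq: (k/2 + 1/2)·f(k+1) = (1)·f(k) + (k**3 + 5*k**2/4 + 15*k/4 + 1/2).
deg f ≤ 2 (via 1,0,3).
A polynomial solution: f(k) = (4*k**2 + k + 3)/2.
R(k) = B(k−1)·f(k)/C(k) = 2*(4*k**2 + k + 3)/(4*k**3 + 5*k**2 + 15*k + 2); s_k = R·t_k = (4*k**2 + k + 3)*factorial(k)/2**k.
s_(k+1) − s_k = (4*k**3 + 5*k**2 + 15*k + 2)*factorial(k)/(2*2**k) = t_k.
Σ_(k=1)^n t_k = s_(n+1) − s_(1) = (2**(-n - 1)*(4*n**2 + 9*n + 8)*factorial(n + 1)) − (4), i.e. 2**(-n - 1)*(-2**(n + 3) + 4*n**3*factorial(n) + 13*n**2*factorial(n) + 17*n*factorial(n) + 8*factorial(n)).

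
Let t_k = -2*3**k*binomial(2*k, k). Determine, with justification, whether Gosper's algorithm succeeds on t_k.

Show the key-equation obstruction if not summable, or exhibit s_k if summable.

No — negative degree bound, so no certificate f.

The ratio is 6*(2*k + 1)/(k + 1).
A = 12*k + 6, B = k + 1, C = 1.
Need (12*k + 6)·f(k+1) − (k)·f(k) = 1.
deg f ≤ -1 (via 1,1,0).
Negative degree bound (-1): no f exists, t_k not Gosper-summable.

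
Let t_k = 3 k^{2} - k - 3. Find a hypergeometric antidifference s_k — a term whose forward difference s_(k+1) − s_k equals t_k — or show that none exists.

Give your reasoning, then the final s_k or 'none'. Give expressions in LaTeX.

Step 1: r(k) = (k - 3*(k + 1)**2 + 4)/(-3*k**2 + k + 3).
Normal form (A,B,C) = (1, 1, k**2 - k/3 - 1).
Solve (1)·f(k+1) − (1)·f(k) = k**2 - k/3 - 1.
From deg A=0, deg B=0, deg C=2: d=3.
Match coefficients ⇒ f(k) = k*(k**2 - 2*k - 2)/3.
Get s_k = R·t_k = k*(k**2 - 2*k - 2) with R(k) = B(k−1)f(k)/C(k) = k*(k**2 - 2*k - 2)/(3*k**2 - k - 3).
s_(k+1) − s_k = 3*k**2 - k - 3 = t_k.

s_k = k \left(k^{2} - 2 k - 2\right)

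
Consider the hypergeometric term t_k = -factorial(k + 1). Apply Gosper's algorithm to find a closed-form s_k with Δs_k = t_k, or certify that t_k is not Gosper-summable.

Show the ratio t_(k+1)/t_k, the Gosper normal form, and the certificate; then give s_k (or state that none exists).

no hypergeometric antidifference exists

Ratio r(k) = k + 2.
A = k + 2, B = 1, C = 1.
Solve (k + 2)·f(k+1) − (1)·f(k) = 1.
Degrees (1,0,0) ⇒ d ≤ -1.
deg f ≤ -1 is impossible — no certificate.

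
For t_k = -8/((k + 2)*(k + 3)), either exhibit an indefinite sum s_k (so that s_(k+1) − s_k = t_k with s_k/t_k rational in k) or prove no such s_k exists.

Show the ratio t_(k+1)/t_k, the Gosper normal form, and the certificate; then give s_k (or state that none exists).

s_k = -4*k/(k + 2)

Compute t_(k+1)/t_k: get (k + 2)/(k + 4).
A = k + 2, B = k + 4, C = 1.
Set up (k + 2)·f(k+1) − (k + 3)·f(k) − (1) = 0.
deg f ≤ 1 (via 1,1,0).
Coefficient equations give f(k) = k/2.
Then R = B(k−1)f/C = k*(k + 3)/2, so s_k = R(k)·t_k = -4*k/(k + 2).
Check: Δs_k = -8/(k**2 + 5*k + 6). ✓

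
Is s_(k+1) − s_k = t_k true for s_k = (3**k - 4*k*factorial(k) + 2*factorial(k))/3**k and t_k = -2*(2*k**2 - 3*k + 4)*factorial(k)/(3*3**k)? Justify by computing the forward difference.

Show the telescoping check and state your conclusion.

valid (s_(k+1) − s_k reduces to t_k)

s_(k+1) = (3*3**k - 4*k**2*factorial(k) - 6*k*factorial(k) - 2*factorial(k))/(3*3**k)
s_(k+1) − s_k = -2*(2*k**2 - 3*k + 4)*factorial(k)/(3*3**k)
(s_(k+1) − s_k) − t_k = 0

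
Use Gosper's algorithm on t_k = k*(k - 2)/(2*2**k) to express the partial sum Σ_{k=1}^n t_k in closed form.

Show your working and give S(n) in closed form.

S(n) = 2**(-n - 1)*(2**(n + 1) - n**2 - 2*n - 2)

Ratio r(k) = (k**2 - 1)/(2*k*(k - 2)).
Factor: A=1/2; B=1; C=k**2 - 2*k.
Key eq: (1/2)·f(k+1) = (1)·f(k) + (k**2 - 2*k).
Bound: deg f ≤ 2.
Solving with deg f ≤ 2: f(k) = -2*(k**2 + 1).
Get s_k = R·t_k = -(k**2 + 1)/2**k with R(k) = B(k−1)f(k)/C(k) = -2*(k**2 + 1)/(k*(k - 2)).
s_(k+1) − s_k = k*(k - 2)/(2*2**k) = t_k.
Σ_(k=1)^n t_k = s_(n+1) − s_(1) = (2**(-n - 1)*(-n**2 - 2*n - 2)) − (-1), i.e. 2**(-n - 1)*(2**(n + 1) - n**2 - 2*n - 2).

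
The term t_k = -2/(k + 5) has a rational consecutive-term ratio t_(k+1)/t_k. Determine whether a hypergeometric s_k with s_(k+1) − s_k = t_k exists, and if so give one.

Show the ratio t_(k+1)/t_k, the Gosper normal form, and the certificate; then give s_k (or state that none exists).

t_(k+1)/t_k = (k + 5)/(k + 6).
So A=k + 5 and B=k + 6, with C=1.
Key eq: (k + 5)·f(k+1) = (k + 5)·f(k) + (1).
deg f ≤ 0 (via 1,1,0).
Generic f = c0 gives residual -1; -1 = 0 cannot hold, so t_k is not Gosper-summable.

no hypergeometric antidifference exists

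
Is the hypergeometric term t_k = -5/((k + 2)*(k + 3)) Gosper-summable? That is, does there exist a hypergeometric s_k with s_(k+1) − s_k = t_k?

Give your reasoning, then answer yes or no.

Yes. s_k = -5*k/(2*k + 4).

Step 1: r(k) = (k + 2)/(k + 4).
Normal form (A,B,C) = (k + 2, k + 4, 1).
Need (k + 2)·f(k+1) − (k + 3)·f(k) = 1.
Bound: deg f ≤ 1.
Solving with deg f ≤ 1: f(k) = k/2.
R(k) = B(k−1)·f(k)/C(k) = k*(k + 3)/2; s_k = R·t_k = -5*k/(2*k + 4).
Δs = -5/(k**2 + 5*k + 6), as required.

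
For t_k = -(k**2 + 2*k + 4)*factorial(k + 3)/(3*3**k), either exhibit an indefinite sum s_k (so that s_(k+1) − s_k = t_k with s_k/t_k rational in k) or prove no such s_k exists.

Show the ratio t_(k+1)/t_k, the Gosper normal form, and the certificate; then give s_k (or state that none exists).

s_k = -k*factorial(k + 3)/3**k

Compute t_(k+1)/t_k: get (k + 4)*(2*k + (k + 1)**2 + 6)/(3*(k**2 + 2*k + 4)).
Factor: A=k/3 + 4/3; B=1; C=k**2 + 2*k + 4.
Set up (k/3 + 4/3)·f(k+1) − (1)·f(k) − (k**2 + 2*k + 4) = 0.
d = 1 from the (1,0,2) case.
Match coefficients ⇒ f(k) = 3*k.
Then R = B(k−1)f/C = 3*k/(k**2 + 2*k + 4), so s_k = R(k)·t_k = -k*factorial(k + 3)/3**k.
s_(k+1) − s_k = -(k**2 + 2*k + 4)*factorial(k + 3)/(3*3**k) = t_k.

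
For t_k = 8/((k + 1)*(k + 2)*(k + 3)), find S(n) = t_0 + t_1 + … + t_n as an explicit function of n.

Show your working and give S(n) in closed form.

S(n) = 2*(n**2 + 5*n + 4)/(n**2 + 5*n + 6)

t_(k+1)/t_k = (k + 1)/(k + 4).
Take A(k)=k + 1, B(k)=k + 4, C(k)=1.
Key eq: (k + 1)·f(k+1) = (k + 3)·f(k) + (1).
d = 2 from the (1,1,0) case.
A polynomial solution: f(k) = k*(k + 3)/4.
Get s_k = R·t_k = 2*k*(k + 3)/((k + 1)*(k + 2)) with R(k) = B(k−1)f(k)/C(k) = k*(k + 3)**2/4.
Check: Δs_k = 8/(k**3 + 6*k**2 + 11*k + 6). ✓
Evaluate: s_(n+1) = 2*(n**2 + 5*n + 4)/(n**2 + 5*n + 6); subtract s_(0) = 0 ⇒ S(n) = 2*(n**2 + 5*n + 4)/(n**2 + 5*n + 6).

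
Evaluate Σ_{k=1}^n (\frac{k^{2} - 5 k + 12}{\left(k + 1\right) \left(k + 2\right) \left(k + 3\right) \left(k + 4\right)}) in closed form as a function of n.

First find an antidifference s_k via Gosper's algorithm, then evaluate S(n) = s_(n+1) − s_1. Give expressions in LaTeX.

The ratio is (k**3 - 2*k**2 + 5*k + 8)/(k**3 - 13*k + 60).
Take A(k)=k + 1, B(k)=k + 5, C(k)=k**2 - 5*k + 12.
Solve (k + 1)·f(k+1) − (k + 4)·f(k) = k**2 - 5*k + 12.
Degrees (1,1,2) ⇒ d ≤ 3.
Solving with deg f ≤ 3: f(k) = k*(2*k**2 + 9*k + 25)/3.
R(k) = B(k−1)·f(k)/C(k) = k*(k + 4)*(2*k**2 + 9*k + 25)/(3*(k**2 - 5*k + 12)); s_k = R·t_k = k*(2*k**2 + 9*k + 25)/(3*(k + 1)*(k + 2)*(k + 3)).
Δs = (k**2 - 5*k + 12)/(k**4 + 10*k**3 + 35*k**2 + 50*k + 24), as required.
Telescope: S(n) = s_(n+1) − s_(1) = (2*n**3 + 15*n**2 + 49*n + 36)/(3*(n**3 + 9*n**2 + 26*n + 24)) − (1/2) = n*(n**2 + 3*n + 20)/(6*(n**3 + 9*n**2 + 26*n + 24)).

S(n) = \frac{n \left(n^{2} + 3 n + 20\right)}{6 \left(n^{3} + 9 n^{2} + 26 n + 24\right)}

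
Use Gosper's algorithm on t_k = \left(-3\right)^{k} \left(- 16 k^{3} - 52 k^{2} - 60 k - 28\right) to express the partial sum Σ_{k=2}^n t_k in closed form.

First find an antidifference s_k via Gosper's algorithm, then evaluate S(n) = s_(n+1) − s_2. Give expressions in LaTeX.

S(n) = - 12 \left(-3\right)^{n} n^{3} - 48 \left(-3\right)^{n} n^{2} - 60 \left(-3\right)^{n} n - 27 \left(-3\right)^{n} - 441

The ratio is 3*(-4*k**3 - 25*k**2 - 53*k - 39)/(4*k**3 + 13*k**2 + 15*k + 7).
Factor: A=-3; B=1; C=k**3 + 13*k**2/4 + 15*k/4 + 7/4.
Need (-3)·f(k+1) − (1)·f(k) = k**3 + 13*k**2/4 + 15*k/4 + 7/4.
Degrees (0,0,3) ⇒ d ≤ 3.
Coefficient equations give f(k) = -(4*k**3 + 4*k**2 + 1)/16.
Certificate R = B(k−1)f/C = -(4*k**3 + 4*k**2 + 1)/(4*(4*k**3 + 13*k**2 + 15*k + 7)) gives s_k = (-3)**k*(4*k**3 + 4*k**2 + 1).
Verify: (-3)**k*(-16*k**3 - 52*k**2 - 60*k - 28) matches t_k.
Σ_(k=2)^n t_k = s_(n+1) − s_(2) = ((-3)**(n + 1)*(4*n**3 + 16*n**2 + 20*n + 9)) − (441), i.e. -12*(-3)**n*n**3 - 48*(-3)**n*n**2 - 60*(-3)**n*n - 27*(-3)**n - 441.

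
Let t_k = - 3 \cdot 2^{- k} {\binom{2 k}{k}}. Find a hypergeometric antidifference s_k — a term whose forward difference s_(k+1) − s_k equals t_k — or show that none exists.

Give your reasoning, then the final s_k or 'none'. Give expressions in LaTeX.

Step 1: r(k) = (2*k + 1)/(k + 1).
Gosper form: A/B · C(k+1)/C(k) with A=2*k + 1, B=k + 1, C=1.
f must satisfy (2*k + 1)·f(k+1) − (k)·f(k) = 1.
From deg A=1, deg B=1, deg C=0: d=-1.
Bound -1 < 0, so the key equation has no polynomial solution.

not Gosper-summable; s_k does not exist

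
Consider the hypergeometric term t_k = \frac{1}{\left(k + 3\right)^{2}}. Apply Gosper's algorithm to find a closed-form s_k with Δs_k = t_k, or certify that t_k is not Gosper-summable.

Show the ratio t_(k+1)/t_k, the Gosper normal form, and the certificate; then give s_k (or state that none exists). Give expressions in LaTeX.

not Gosper-summable; s_k does not exist

r(k) = (k + 3)**2/(k + 4)**2 after simplifying.
Factor: A=k**2 + 6*k + 9; B=k**2 + 8*k + 16; C=1.
Solve (k**2 + 6*k + 9)·f(k+1) − (k**2 + 6*k + 9)·f(k) = 1.
Bound: deg f ≤ 0.
Generic f = c0 gives residual -1; -1 = 0 cannot hold, so t_k is not Gosper-summable.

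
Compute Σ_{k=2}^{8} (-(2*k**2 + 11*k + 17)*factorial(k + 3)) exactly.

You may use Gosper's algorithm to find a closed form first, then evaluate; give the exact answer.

Σ = -10059032760

Step 1: r(k) = (k + 4)*(11*k + 2*(k + 1)**2 + 28)/(2*k**2 + 11*k + 17).
A = k + 4, B = 1, C = k**2 + 11*k/2 + 17/2.
f must satisfy (k + 4)·f(k+1) − (1)·f(k) = k**2 + 11*k/2 + 17/2.
Degrees (1,0,2) ⇒ d ≤ 1.
Solve for f: f(k) = (2*k + 3)/2 (degree 1 ≤ 1).
Get s_k = R·t_k = -(2*k + 3)*factorial(k + 3) with R(k) = B(k−1)f(k)/C(k) = (2*k + 3)/(2*k**2 + 11*k + 17).
s_(k+1) − s_k = -(2*k**2 + 11*k + 17)*factorial(k + 3) = t_k.
Telescoping: Σ = s_(9) − s_(2) = -10059033600 − (-840) = -10059032760.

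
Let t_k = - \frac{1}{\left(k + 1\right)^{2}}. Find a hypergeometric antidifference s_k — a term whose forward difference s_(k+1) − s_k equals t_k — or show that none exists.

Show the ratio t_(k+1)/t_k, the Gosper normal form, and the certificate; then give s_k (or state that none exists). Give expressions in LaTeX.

r(k) = (k + 1)**2/(k + 2)**2 after simplifying.
A = k**2 + 2*k + 1, B = k**2 + 4*k + 4, C = 1.
Need (k**2 + 2*k + 1)·f(k+1) − (k**2 + 2*k + 1)·f(k) = 1.
Bound: deg f ≤ 0.
Write f(k) = c0. Then LHS − RHS = -1, requiring -1 = 0: contradictory. No certificate.

not Gosper-summable; s_k does not exist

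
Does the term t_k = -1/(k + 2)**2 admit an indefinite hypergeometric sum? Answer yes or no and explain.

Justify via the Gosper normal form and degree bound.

No. Not Gosper-summable.

Ratio r(k) = (k + 2)**2/(k + 3)**2.
A = k**2 + 4*k + 4, B = k**2 + 6*k + 9, C = 1.
f must satisfy (k**2 + 4*k + 4)·f(k+1) − (k**2 + 4*k + 4)·f(k) = 1.
From deg A=2, deg B=2, deg C=0: d=0.
Put f(k) = c0: A·f(k+1) − B(k−1)·f(k) − C = -1; need -1 = 0 — inconsistent ⇒ no f, not summable.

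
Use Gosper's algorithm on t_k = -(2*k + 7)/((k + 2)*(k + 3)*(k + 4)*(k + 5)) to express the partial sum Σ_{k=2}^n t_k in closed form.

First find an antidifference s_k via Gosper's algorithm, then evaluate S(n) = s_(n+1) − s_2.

The ratio is (k + 2)*(2*k + 9)/((k + 6)*(2*k + 7)).
Take A(k)=k + 2, B(k)=k + 6, C(k)=k + 7/2.
Key eq: (k + 2)·f(k+1) = (k + 5)·f(k) + (k + 7/2).
d = 3 from the (1,1,1) case.
Solving with deg f ≤ 3: f(k) = k*(k + 3)*(k + 6)/16.
So s_k = (B(k−1)f/C)·t_k = (k*(k + 3)*(k + 5)*(k + 6)/(8*(2*k + 7)))·t_k = k*(-k - 6)/(8*(k**2 + 6*k + 8)).
Check: Δs_k = (-2*k - 7)/(k**4 + 14*k**3 + 71*k**2 + 154*k + 120). ✓
Telescope: S(n) = s_(n+1) − s_(2) = (-n**2 - 8*n - 7)/(8*(n**2 + 8*n + 15)) − (-1/12) = (-n**2 - 8*n + 9)/(24*(n**2 + 8*n + 15)).

S(n) = (-n**2 - 8*n + 9)/(24*(n**2 + 8*n + 15))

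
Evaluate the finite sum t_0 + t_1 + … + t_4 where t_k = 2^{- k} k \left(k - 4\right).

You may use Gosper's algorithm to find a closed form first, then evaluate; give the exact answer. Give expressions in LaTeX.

Σ = -23/8

The ratio is (k - 3)*(k + 1)/(2*k*(k - 4)).
Take A(k)=1/2, B(k)=1, C(k)=k**2 - 4*k.
Key eq: (1/2)·f(k+1) = (1)·f(k) + (k**2 - 4*k).
deg f ≤ 2 (via 0,0,2).
Solve for f: f(k) = -2*(k**2 - 2*k - 1) (degree 2 ≤ 2).
Get s_k = R·t_k = 2**(1 - k)*(-k**2 + 2*k + 1) with R(k) = B(k−1)f(k)/C(k) = -2*(k**2 - 2*k - 1)/(k*(k - 4)).
Check: Δs_k = k*(k - 4)/2**k. ✓
Sum = s_(5) − s_(0); s_(5) = -7/8, s_(0) = 2 ⇒ -23/8.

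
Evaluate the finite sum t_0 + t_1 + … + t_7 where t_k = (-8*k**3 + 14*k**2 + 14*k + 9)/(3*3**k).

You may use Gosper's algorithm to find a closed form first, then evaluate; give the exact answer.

Compute t_(k+1)/t_k: get (8*k**3 + 10*k**2 - 18*k - 29)/(3*(8*k**3 - 14*k**2 - 14*k - 9)).
So A=1/3 and B=1, with C=k**3 - 7*k**2/4 - 7*k/4 - 9/8.
Set up (1/3)·f(k+1) − (1)·f(k) − (k**3 - 7*k**2/4 - 7*k/4 - 9/8) = 0.
d = 3 from the (0,0,3) case.
Coefficient equations give f(k) = -3*(4*k**3 - k**2 - 2*k - 4)/8.
Certificate R = B(k−1)f/C = -3*(4*k**3 - k**2 - 2*k - 4)/(8*k**3 - 14*k**2 - 14*k - 9) gives s_k = (4*k**3 - k**2 - 2*k - 4)/3**k.
Check: Δs_k = (-8*k**3 + 14*k**2 + 14*k + 9)/(3*3**k). ✓
Telescoping: Σ = s_(8) − s_(0) = 1964/6561 − (-4) = 28208/6561.

Σ = 28208/6561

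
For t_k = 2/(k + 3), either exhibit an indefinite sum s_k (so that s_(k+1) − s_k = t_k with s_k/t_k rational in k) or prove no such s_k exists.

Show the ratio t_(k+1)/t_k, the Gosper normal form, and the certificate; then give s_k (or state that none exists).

not Gosper-summable; s_k does not exist

The ratio is (k + 3)/(k + 4).
Factor: A=k + 3; B=k + 4; C=1.
Key eq: (k + 3)·f(k+1) = (k + 3)·f(k) + (1).
Degrees (1,1,0) ⇒ d ≤ 0.
Generic f = c0 gives residual -1; -1 = 0 cannot hold, so t_k is not Gosper-summable.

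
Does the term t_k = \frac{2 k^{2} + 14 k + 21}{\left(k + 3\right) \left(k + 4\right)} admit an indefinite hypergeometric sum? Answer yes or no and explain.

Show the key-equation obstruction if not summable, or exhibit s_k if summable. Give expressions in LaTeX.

Yes. s_k = \frac{k \left(2 k + 5\right)}{k + 3}.

t_(k+1)/t_k = (k + 3)*(14*k + 2*(k + 1)**2 + 35)/((k + 5)*(2*k**2 + 14*k + 21)).
So A=k + 3 and B=k + 5, with C=k**2 + 7*k + 21/2.
Solve (k + 3)·f(k+1) − (k + 4)·f(k) = k**2 + 7*k + 21/2.
From deg A=1, deg B=1, deg C=2: d=2.
A polynomial solution: f(k) = k*(2*k + 5)/2.
Certificate R = B(k−1)f/C = k*(k + 4)*(2*k + 5)/(2*k**2 + 14*k + 21) gives s_k = k*(2*k + 5)/(k + 3).
s_(k+1) − s_k = (2*k**2 + 14*k + 21)/(k**2 + 7*k + 12) = t_k.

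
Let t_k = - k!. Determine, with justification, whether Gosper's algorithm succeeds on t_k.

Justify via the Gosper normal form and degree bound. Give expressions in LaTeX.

r(k) = k + 1 after simplifying.
So A=k + 1 and B=1, with C=1.
Solve (k + 1)·f(k+1) − (1)·f(k) = 1.
Degrees (1,0,0) ⇒ d ≤ -1.
Bound -1 < 0, so the key equation has no polynomial solution.

No — key equation has no polynomial f.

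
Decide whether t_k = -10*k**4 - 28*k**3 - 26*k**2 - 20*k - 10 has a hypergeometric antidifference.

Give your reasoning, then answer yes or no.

Yes. s_k = 2*k*(-k**4 - k**3 + k**2 - 2*k - 2).

Step 1: r(k) = (5*k**4 + 34*k**3 + 85*k**2 + 98*k + 47)/(5*k**4 + 14*k**3 + 13*k**2 + 10*k + 5).
So A=1 and B=1, with C=k**4 + 14*k**3/5 + 13*k**2/5 + 2*k + 1.
Solve (1)·f(k+1) − (1)·f(k) = k**4 + 14*k**3/5 + 13*k**2/5 + 2*k + 1.
d = 5 from the (0,0,4) case.
Match coefficients ⇒ f(k) = k*(k**4 + k**3 - k**2 + 2*k + 2)/5.
Get s_k = R·t_k = 2*k*(-k**4 - k**3 + k**2 - 2*k - 2) with R(k) = B(k−1)f(k)/C(k) = k*(k**4 + k**3 - k**2 + 2*k + 2)/(5*k**4 + 14*k**3 + 13*k**2 + 10*k + 5).
Verify: -10*k**4 - 28*k**3 - 26*k**2 - 20*k - 10 matches t_k.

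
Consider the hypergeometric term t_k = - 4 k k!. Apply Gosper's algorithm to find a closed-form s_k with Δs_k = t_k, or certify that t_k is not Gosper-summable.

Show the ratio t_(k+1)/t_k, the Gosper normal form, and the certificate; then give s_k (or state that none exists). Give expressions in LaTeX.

Step 1: r(k) = (k + 1)**2/k.
So A=k + 1 and B=1, with C=k.
Solve (k + 1)·f(k+1) − (1)·f(k) = k.
d = 0 from the (1,0,1) case.
A polynomial solution: f(k) = 1.
So s_k = (B(k−1)f/C)·t_k = (1/k)·t_k = -4*factorial(k).
Δs = -4*k*factorial(k), as required.

s_k = - 4 k!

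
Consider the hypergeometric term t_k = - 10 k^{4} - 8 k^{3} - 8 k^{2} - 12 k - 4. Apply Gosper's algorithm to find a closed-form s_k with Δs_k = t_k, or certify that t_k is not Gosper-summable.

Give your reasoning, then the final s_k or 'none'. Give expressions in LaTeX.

The ratio is (5*k**4 + 24*k**3 + 46*k**2 + 46*k + 21)/(5*k**4 + 4*k**3 + 4*k**2 + 6*k + 2).
Factor: A=1; B=1; C=k**4 + 4*k**3/5 + 4*k**2/5 + 6*k/5 + 2/5.
Need (1)·f(k+1) − (1)·f(k) = k**4 + 4*k**3/5 + 4*k**2/5 + 6*k/5 + 2/5.
Bound: deg f ≤ 5.
Match coefficients ⇒ f(k) = k*(2*k**4 - 3*k**3 + 2*k**2 + 4*k - 1)/10.
Get s_k = R·t_k = k*(-2*k**4 + 3*k**3 - 2*k**2 - 4*k + 1) with R(k) = B(k−1)f(k)/C(k) = k*(2*k**4 - 3*k**3 + 2*k**2 + 4*k - 1)/(2*(5*k**4 + 4*k**3 + 4*k**2 + 6*k + 2)).
Verify: -10*k**4 - 8*k**3 - 8*k**2 - 12*k - 4 matches t_k.

s_k = k \left(- 2 k^{4} + 3 k^{3} - 2 k^{2} - 4 k + 1\right)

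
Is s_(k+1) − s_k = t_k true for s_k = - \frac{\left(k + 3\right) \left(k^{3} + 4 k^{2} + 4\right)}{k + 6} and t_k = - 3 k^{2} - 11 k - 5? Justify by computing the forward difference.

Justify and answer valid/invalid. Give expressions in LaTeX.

Invalid: residual \frac{3 \left(2 k^{3} + 25 k^{2} + 71 k + 26\right)}{k^{2} + 13 k + 42} ≠ 0.

s_(k+1) = -(k + 4)*((k + 1)**3 + 4*(k + 1)**2 + 4)/(k + 7)
s_(k+1) − s_k = (-3*k**4 - 44*k**3 - 199*k**2 - 314*k - 132)/(k**2 + 13*k + 42)
(s_(k+1) − s_k) − t_k = 3*(2*k**3 + 25*k**2 + 71*k + 26)/(k**2 + 13*k + 42)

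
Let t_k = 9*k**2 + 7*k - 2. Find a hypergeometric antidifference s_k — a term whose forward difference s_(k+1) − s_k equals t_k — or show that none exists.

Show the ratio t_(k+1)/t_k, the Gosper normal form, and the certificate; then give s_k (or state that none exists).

Compute t_(k+1)/t_k: get (9*k**2 + 25*k + 14)/(9*k**2 + 7*k - 2).
Take A(k)=1, B(k)=1, C(k)=k**2 + 7*k/9 - 2/9.
Need (1)·f(k+1) − (1)·f(k) = k**2 + 7*k/9 - 2/9.
Degrees (0,0,2) ⇒ d ≤ 3.
Solve for f: f(k) = k*(k + 1)*(3*k - 4)/9 (degree 3 ≤ 3).
R(k) = B(k−1)·f(k)/C(k) = k*(3*k - 4)/(9*k - 2); s_k = R·t_k = k*(3*k**2 - k - 4).
s_(k+1) − s_k = 9*k**2 + 7*k - 2 = t_k.

s_k = k*(3*k**2 - k - 4)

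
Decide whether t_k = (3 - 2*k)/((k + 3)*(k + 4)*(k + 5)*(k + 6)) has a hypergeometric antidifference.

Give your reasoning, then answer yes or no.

Yes. s_k = k/((k + 3)*(k + 4)*(k + 5)).

The ratio is (k + 3)*(2*k - 1)/((k + 7)*(2*k - 3)).
Normal form (A,B,C) = (k + 3, k + 7, k - 3/2).
Need (k + 3)·f(k+1) − (k + 6)·f(k) = k - 3/2.
Bound: deg f ≤ 3.
Coefficient equations give f(k) = -k/2.
So s_k = (B(k−1)f/C)·t_k = (-k*(k + 6)/(2*k - 3))·t_k = k/((k + 3)*(k + 4)*(k + 5)).
Δs = (3 - 2*k)/(k**4 + 18*k**3 + 119*k**2 + 342*k + 360), as required.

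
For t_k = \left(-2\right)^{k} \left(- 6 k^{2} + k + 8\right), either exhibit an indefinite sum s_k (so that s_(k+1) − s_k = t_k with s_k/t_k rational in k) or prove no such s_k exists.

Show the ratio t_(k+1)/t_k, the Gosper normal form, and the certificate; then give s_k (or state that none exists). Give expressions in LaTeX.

Compute t_(k+1)/t_k: get 2*(-6*k**2 - 11*k + 3)/(6*k**2 - k - 8).
Normal form (A,B,C) = (-2, 1, k**2 - k/6 - 4/3).
Key eq: (-2)·f(k+1) = (1)·f(k) + (k**2 - k/6 - 4/3).
From deg A=0, deg B=0, deg C=2: d=2.
Solve for f: f(k) = -(k - 2)*(2*k + 1)/6 (degree 2 ≤ 2).
So s_k = (B(k−1)f/C)·t_k = (-(k - 2)*(2*k + 1)/(6*k**2 - k - 8))·t_k = (-2)**k*(2*k**2 - 3*k - 2).
Verify: (-2)**k*(-6*k**2 + k + 8) matches t_k.

s_k = \left(-2\right)^{k} \left(2 k^{2} - 3 k - 2\right)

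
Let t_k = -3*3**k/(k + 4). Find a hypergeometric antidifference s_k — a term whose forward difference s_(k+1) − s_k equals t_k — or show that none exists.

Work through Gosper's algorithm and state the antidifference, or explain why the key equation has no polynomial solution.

Compute t_(k+1)/t_k: get 3*(k + 4)/(k + 5).
A = 3*k + 12, B = k + 5, C = 1.
Set up (3*k + 12)·f(k+1) − (k + 4)·f(k) − (1) = 0.
d = -1 from the (1,1,0) case.
d = -1 < 0 ⇒ no nonzero polynomial f; not summable.

no hypergeometric antidifference exists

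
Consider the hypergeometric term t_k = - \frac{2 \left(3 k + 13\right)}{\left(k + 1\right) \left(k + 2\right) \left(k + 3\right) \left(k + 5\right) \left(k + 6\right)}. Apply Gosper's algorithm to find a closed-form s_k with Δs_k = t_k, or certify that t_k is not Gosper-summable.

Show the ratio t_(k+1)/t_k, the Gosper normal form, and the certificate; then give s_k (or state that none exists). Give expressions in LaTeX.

Step 1: r(k) = (k + 1)*(k + 5)*(3*k + 16)/((k + 4)*(k + 7)*(3*k + 13)).
Gosper form: A/B · C(k+1)/C(k) with A=k + 1, B=k + 7, C=k**2 + 25*k/3 + 52/3.
Solve (k + 1)·f(k+1) − (k + 6)·f(k) = k**2 + 25*k/3 + 52/3.
Bound: deg f ≤ 5.
Solve for f: f(k) = k*(k + 3)*(k + 4)*(k**2 + 8*k + 17)/30 (degree 5 ≤ 5).
Then R = B(k−1)f/C = k*(k + 3)*(k + 6)*(k**2 + 8*k + 17)/(10*(3*k + 13)), so s_k = R(k)·t_k = k*(-k**2 - 8*k - 17)/(5*(k**3 + 8*k**2 + 17*k + 10)).
s_(k+1) − s_k = 2*(-3*k - 13)/(k**5 + 17*k**4 + 107*k**3 + 307*k**2 + 396*k + 180) = t_k.

s_k = \frac{k \left(- k^{2} - 8 k - 17\right)}{5 \left(k^{3} + 8 k^{2} + 17 k + 10\right)}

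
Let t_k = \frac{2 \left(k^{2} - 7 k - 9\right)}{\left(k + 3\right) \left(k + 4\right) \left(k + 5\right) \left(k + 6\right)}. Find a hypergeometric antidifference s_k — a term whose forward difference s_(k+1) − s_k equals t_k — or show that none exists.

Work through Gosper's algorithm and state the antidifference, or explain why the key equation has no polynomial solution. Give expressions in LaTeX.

The ratio is (k**3 - 2*k**2 - 30*k - 45)/(k**3 - 58*k - 63).
A = k + 3, B = k + 7, C = k**2 - 7*k - 9.
Key eq: (k + 3)·f(k+1) = (k + 6)·f(k) + (k**2 - 7*k - 9).
deg f ≤ 3 (via 1,1,2).
A polynomial solution: f(k) = -k*(k**2 + 42*k + 47)/30.
Certificate R = B(k−1)f/C = -k*(k + 6)*(k**2 + 42*k + 47)/(30*(k**2 - 7*k - 9)) gives s_k = k*(-k**2 - 42*k - 47)/(15*(k + 3)*(k + 4)*(k + 5)).
s_(k+1) − s_k = 2*(k**2 - 7*k - 9)/(k**4 + 18*k**3 + 119*k**2 + 342*k + 360) = t_k.

s_k = \frac{k \left(- k^{2} - 42 k - 47\right)}{15 \left(k + 3\right) \left(k + 4\right) \left(k + 5\right)}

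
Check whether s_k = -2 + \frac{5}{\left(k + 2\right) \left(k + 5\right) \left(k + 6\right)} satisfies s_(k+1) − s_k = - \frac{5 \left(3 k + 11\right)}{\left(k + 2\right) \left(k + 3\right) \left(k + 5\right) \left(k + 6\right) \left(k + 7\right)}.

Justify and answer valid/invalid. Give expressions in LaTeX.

s_(k+1) = -2 + 5/((k + 3)*(k + 6)*(k + 7))
s_(k+1) − s_k = 5*(-3*k - 11)/(k**5 + 23*k**4 + 203*k**3 + 853*k**2 + 1692*k + 1260)
(s_(k+1) − s_k) − t_k = 0

valid (s_(k+1) − s_k reduces to t_k)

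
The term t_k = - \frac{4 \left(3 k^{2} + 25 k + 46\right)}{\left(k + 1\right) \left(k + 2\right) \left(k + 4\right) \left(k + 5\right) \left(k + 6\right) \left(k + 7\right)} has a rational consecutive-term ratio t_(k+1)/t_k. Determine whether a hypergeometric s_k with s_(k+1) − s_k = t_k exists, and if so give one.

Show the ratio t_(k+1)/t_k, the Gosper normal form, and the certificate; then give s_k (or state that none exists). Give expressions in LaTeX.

Compute t_(k+1)/t_k: get (k + 1)*(k + 4)*(25*k + 3*(k + 1)**2 + 71)/((k + 3)*(k + 8)*(3*k**2 + 25*k + 46)).
A = k + 1, B = k + 8, C = k**3 + 34*k**2/3 + 121*k/3 + 46.
Need (k + 1)·f(k+1) − (k + 7)·f(k) = k**3 + 34*k**2/3 + 121*k/3 + 46.
deg f ≤ 6 (via 1,1,3).
Solving with deg f ≤ 6: f(k) = k*(k + 2)*(k + 3)*(k + 5)*(k**2 + 11*k + 34)/72.
So s_k = (B(k−1)f/C)·t_k = (k*(k + 2)*(k + 5)*(k + 7)*(k**2 + 11*k + 34)/(24*(3*k**2 + 25*k + 46)))·t_k = k*(-k**2 - 11*k - 34)/(6*(k**3 + 11*k**2 + 34*k + 24)).
Verify: 4*(-3*k**2 - 25*k - 46)/(k**6 + 25*k**5 + 247*k**4 + 1219*k**3 + 3112*k**2 + 3796*k + 1680) matches t_k.

s_k = \frac{k \left(- k^{2} - 11 k - 34\right)}{6 \left(k^{3} + 11 k^{2} + 34 k + 24\right)}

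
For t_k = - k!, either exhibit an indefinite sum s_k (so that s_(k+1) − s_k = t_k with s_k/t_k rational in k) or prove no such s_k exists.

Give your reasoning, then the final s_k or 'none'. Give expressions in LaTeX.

no hypergeometric antidifference exists

Compute t_(k+1)/t_k: get k + 1.
Normal form (A,B,C) = (k + 1, 1, 1).
Solve (k + 1)·f(k+1) − (1)·f(k) = 1.
Bound: deg f ≤ -1.
Bound -1 < 0, so the key equation has no polynomial solution.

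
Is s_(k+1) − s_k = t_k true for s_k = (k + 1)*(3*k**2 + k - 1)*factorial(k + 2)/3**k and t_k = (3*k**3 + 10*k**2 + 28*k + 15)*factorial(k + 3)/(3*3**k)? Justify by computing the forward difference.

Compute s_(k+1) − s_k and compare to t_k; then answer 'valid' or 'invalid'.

s_(k+1) = (k + 2)*(3*k**2 + 7*k + 3)*factorial(k + 3)/(3*3**k)
s_(k+1) − s_k = (3*k**4 + 13*k**3 + 44*k**2 + 57*k + 21)*factorial(k + 2)/(3*3**k)
(s_(k+1) − s_k) − t_k = -2*(3*k**3 + 7*k**2 + 21*k + 12)*factorial(k + 2)/(3*3**k)

Invalid: residual -2*(3*k**3 + 7*k**2 + 21*k + 12)*factorial(k + 2)/(3*3**k) ≠ 0.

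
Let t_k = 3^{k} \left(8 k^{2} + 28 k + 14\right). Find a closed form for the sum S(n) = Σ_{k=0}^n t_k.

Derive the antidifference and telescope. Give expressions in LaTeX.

The ratio is 3*(4*k**2 + 22*k + 25)/(4*k**2 + 14*k + 7).
Normal form (A,B,C) = (3, 1, k**2 + 7*k/2 + 7/4).
Key eq: (3)·f(k+1) = (1)·f(k) + (k**2 + 7*k/2 + 7/4).
Degrees (0,0,2) ⇒ d ≤ 2.
Coefficient equations give f(k) = (k + 1)*(2*k - 1)/4.
Then R = B(k−1)f/C = (k + 1)*(2*k - 1)/(4*k**2 + 14*k + 7), so s_k = R(k)·t_k = 2*3**k*(2*k**2 + k - 1).
Verify: 3**k*(8*k**2 + 28*k + 14) matches t_k.
Evaluate: s_(n+1) = 3**(n + 1)*(4*n**2 + 10*n + 4); subtract s_(0) = -2 ⇒ S(n) = 12*3**n*n**2 + 30*3**n*n + 12*3**n + 2.

S(n) = 12 \cdot 3^{n} n^{2} + 30 \cdot 3^{n} n + 12 \cdot 3^{n} + 2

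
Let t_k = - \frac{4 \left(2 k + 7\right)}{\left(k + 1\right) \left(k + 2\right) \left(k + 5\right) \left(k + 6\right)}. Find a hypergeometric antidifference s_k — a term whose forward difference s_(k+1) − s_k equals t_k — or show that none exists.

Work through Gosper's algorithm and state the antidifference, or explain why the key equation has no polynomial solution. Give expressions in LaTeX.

r(k) = (k + 1)*(k + 5)*(2*k + 9)/((k + 3)*(k + 7)*(2*k + 7)) after simplifying.
A = k + 1, B = k + 7, C = k**3 + 21*k**2/2 + 73*k/2 + 42.
Need (k + 1)·f(k+1) − (k + 6)·f(k) = k**3 + 21*k**2/2 + 73*k/2 + 42.
From deg A=1, deg B=1, deg C=3: d=5.
Match coefficients ⇒ f(k) = k*(k + 2)*(k + 3)*(k + 4)*(k + 6)/10.
So s_k = (B(k−1)f/C)·t_k = (k*(k + 2)*(k + 6)**2/(5*(2*k + 7)))·t_k = 4*k*(-k - 6)/(5*(k**2 + 6*k + 5)).
s_(k+1) − s_k = 4*(-2*k - 7)/(k**4 + 14*k**3 + 65*k**2 + 112*k + 60) = t_k.

s_k = \frac{4 k \left(- k - 6\right)}{5 \left(k^{2} + 6 k + 5\right)}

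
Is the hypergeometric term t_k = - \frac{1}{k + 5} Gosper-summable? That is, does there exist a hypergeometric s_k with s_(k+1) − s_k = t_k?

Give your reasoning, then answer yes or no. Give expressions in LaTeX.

No — t_k has no hypergeometric antidifference.

Ratio r(k) = (k + 5)/(k + 6).
So A=k + 5 and B=k + 6, with C=1.
Set up (k + 5)·f(k+1) − (k + 5)·f(k) − (1) = 0.
From deg A=1, deg B=1, deg C=0: d=0.
f = c0 ⇒ A·f(k+1) − B(k−1)·f(k) − C = -1. The system {-1 = 0} is inconsistent; no antidifference.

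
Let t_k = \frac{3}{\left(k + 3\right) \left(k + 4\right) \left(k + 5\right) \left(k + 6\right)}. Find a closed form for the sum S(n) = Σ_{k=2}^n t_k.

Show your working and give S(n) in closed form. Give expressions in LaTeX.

S(n) = \frac{n^{3} + 15 n^{2} + 74 n - 90}{210 \left(n^{3} + 15 n^{2} + 74 n + 120\right)}

r(k) = (k + 3)/(k + 7) after simplifying.
So A=k + 3 and B=k + 7, with C=1.
f must satisfy (k + 3)·f(k+1) − (k + 6)·f(k) = 1.
deg f ≤ 3 (via 1,1,0).
A polynomial solution: f(k) = k*(k**2 + 12*k + 47)/180.
Then R = B(k−1)f/C = k*(k + 6)*(k**2 + 12*k + 47)/180, so s_k = R(k)·t_k = k*(k**2 + 12*k + 47)/(60*(k + 3)*(k + 4)*(k + 5)).
s_(k+1) − s_k = 3/(k**4 + 18*k**3 + 119*k**2 + 342*k + 360) = t_k.
Evaluate: s_(n+1) = (n**3 + 15*n**2 + 74*n + 60)/(60*(n**3 + 15*n**2 + 74*n + 120)); subtract s_(2) = 1/84 ⇒ S(n) = (n**3 + 15*n**2 + 74*n - 90)/(210*(n**3 + 15*n**2 + 74*n + 120)).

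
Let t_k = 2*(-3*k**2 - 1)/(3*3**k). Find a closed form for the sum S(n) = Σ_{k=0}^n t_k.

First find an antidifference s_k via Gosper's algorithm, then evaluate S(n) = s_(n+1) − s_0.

r(k) = (3*(k + 1)**2 + 1)/(3*(3*k**2 + 1)) after simplifying.
Gosper form: A/B · C(k+1)/C(k) with A=1/3, B=1, C=k**2 + 1/3.
f must satisfy (1/3)·f(k+1) − (1)·f(k) = k**2 + 1/3.
d = 2 from the (0,0,2) case.
Solve for f: f(k) = -(3*k**2 + 3*k + 4)/2 (degree 2 ≤ 2).
R(k) = B(k−1)·f(k)/C(k) = -3*(3*k**2 + 3*k + 4)/(2*(3*k**2 + 1)); s_k = R·t_k = (3*k**2 + 3*k + 4)/3**k.
Check: Δs_k = 2*(-3*k**2 - 1)/(3*3**k). ✓
Telescope: S(n) = s_(n+1) − s_(0) = 3**(-n - 1)*(3*n**2 + 9*n + 10) − (4) = (-12*3**n + 3*n**2 + 9*n + 10)/(3*3**n).

S(n) = (-12*3**n + 3*n**2 + 9*n + 10)/(3*3**n)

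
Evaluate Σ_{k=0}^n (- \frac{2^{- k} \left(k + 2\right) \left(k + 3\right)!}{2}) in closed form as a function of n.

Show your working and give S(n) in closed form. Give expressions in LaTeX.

S(n) = 6 - \frac{2^{- n} \left(n + 4\right)!}{2}

Ratio r(k) = (k + 3)*(k + 4)/(2*(k + 2)).
Factor: A=k/2 + 2; B=1; C=k + 2.
Solve (k/2 + 2)·f(k+1) − (1)·f(k) = k + 2.
Degrees (1,0,1) ⇒ d ≤ 0.
A polynomial solution: f(k) = 2.
Then R = B(k−1)f/C = 2/(k + 2), so s_k = R(k)·t_k = -factorial(k + 3)/2**k.
Verify: -(k + 2)*factorial(k + 3)/(2*2**k) matches t_k.
Telescope: S(n) = s_(n+1) − s_(0) = -2**(-n - 1)*factorial(n + 4) − (-6) = 6 - factorial(n + 4)/(2*2**n).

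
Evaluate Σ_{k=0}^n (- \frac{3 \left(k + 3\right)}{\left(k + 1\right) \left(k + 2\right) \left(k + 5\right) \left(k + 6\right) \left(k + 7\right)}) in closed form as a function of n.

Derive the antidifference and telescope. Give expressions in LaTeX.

S(n) = \frac{- n^{3} - 15 n^{2} - 68 n - 54}{30 \left(n^{3} + 15 n^{2} + 68 n + 84\right)}

The ratio is (k + 1)*(k + 4)*(k + 5)/((k + 3)**2*(k + 8)).
A = k + 1, B = k + 8, C = k**3 + 10*k**2 + 33*k + 36.
Key eq: (k + 1)·f(k+1) = (k + 7)·f(k) + (k**3 + 10*k**2 + 33*k + 36).
deg f ≤ 6 (via 1,1,3).
Solve for f: f(k) = k*(k + 2)*(k + 3)*(k + 4)*(k**2 + 12*k + 41)/90 (degree 6 ≤ 6).
So s_k = (B(k−1)f/C)·t_k = (k*(k + 2)*(k + 7)*(k**2 + 12*k + 41)/(90*(k + 3)))·t_k = k*(-k**2 - 12*k - 41)/(30*(k**3 + 12*k**2 + 41*k + 30)).
Δs = 3*(-k - 3)/(k**5 + 21*k**4 + 163*k**3 + 567*k**2 + 844*k + 420), as required.
Evaluate: s_(n+1) = (-n**3 - 15*n**2 - 68*n - 54)/(30*(n**3 + 15*n**2 + 68*n + 84)); subtract s_(0) = 0 ⇒ S(n) = (-n**3 - 15*n**2 - 68*n - 54)/(30*(n**3 + 15*n**2 + 68*n + 84)).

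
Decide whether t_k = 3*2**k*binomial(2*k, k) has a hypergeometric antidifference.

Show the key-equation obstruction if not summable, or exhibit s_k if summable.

The ratio is 4*(2*k + 1)/(k + 1).
So A=8*k + 4 and B=k + 1, with C=1.
Set up (8*k + 4)·f(k+1) − (k)·f(k) − (1) = 0.
Degrees (1,1,0) ⇒ d ≤ -1.
deg f ≤ -1 is impossible — no certificate.

No — negative degree bound, so no certificate f.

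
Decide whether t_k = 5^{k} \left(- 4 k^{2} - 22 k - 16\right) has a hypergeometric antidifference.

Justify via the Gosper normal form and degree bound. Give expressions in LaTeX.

r(k) = 5*(2*k**2 + 15*k + 21)/(2*k**2 + 11*k + 8) after simplifying.
Normal form (A,B,C) = (5, 1, k**2 + 11*k/2 + 4).
Set up (5)·f(k+1) − (1)·f(k) − (k**2 + 11*k/2 + 4) = 0.
Bound: deg f ≤ 2.
Solving with deg f ≤ 2: f(k) = (k**2 + 3*k - 1)/4.
Certificate R = B(k−1)f/C = (k**2 + 3*k - 1)/(2*(2*k**2 + 11*k + 8)) gives s_k = 5**k*(-k**2 - 3*k + 1).
Check: Δs_k = 5**k*(-4*k**2 - 22*k - 16). ✓

Yes. s_k = 5^{k} \left(- k^{2} - 3 k + 1\right).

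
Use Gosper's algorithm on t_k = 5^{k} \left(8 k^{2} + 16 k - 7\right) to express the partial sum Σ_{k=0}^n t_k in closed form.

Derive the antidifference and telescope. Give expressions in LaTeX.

The ratio is 5*(8*k**2 + 32*k + 17)/(8*k**2 + 16*k - 7).
Gosper form: A/B · C(k+1)/C(k) with A=5, B=1, C=k**2 + 2*k - 7/8.
f must satisfy (5)·f(k+1) − (1)·f(k) = k**2 + 2*k - 7/8.
deg f ≤ 2 (via 0,0,2).
Solve for f: f(k) = (k + 1)*(2*k - 3)/8 (degree 2 ≤ 2).
Get s_k = R·t_k = 5**k*(2*k**2 - k - 3) with R(k) = B(k−1)f(k)/C(k) = (k + 1)*(2*k - 3)/(8*k**2 + 16*k - 7).
s_(k+1) − s_k = 5**k*(8*k**2 + 16*k - 7) = t_k.
s_(n+1) = 5**(n + 1)*(2*n**2 + 3*n - 2) and s_(0) = -3, so S(n) = 10*5**n*n**2 + 15*5**n*n - 10*5**n + 3.

S(n) = 10 \cdot 5^{n} n^{2} + 15 \cdot 5^{n} n - 10 \cdot 5^{n} + 3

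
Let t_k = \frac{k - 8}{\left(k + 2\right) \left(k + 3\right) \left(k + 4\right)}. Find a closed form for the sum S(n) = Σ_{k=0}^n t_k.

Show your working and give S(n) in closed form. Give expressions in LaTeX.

S(n) = \frac{- n^{2} - 9 n - 8}{2 \left(n^{2} + 7 n + 12\right)}

t_(k+1)/t_k = (k - 7)*(k + 2)/((k - 8)*(k + 5)).
Factor: A=k + 2; B=k + 5; C=k - 8.
Need (k + 2)·f(k+1) − (k + 4)·f(k) = k - 8.
d = 2 from the (1,1,1) case.
Solve for f: f(k) = -k*(k + 7)/2 (degree 2 ≤ 2).
Get s_k = R·t_k = k*(-k - 7)/(2*(k + 2)*(k + 3)) with R(k) = B(k−1)f(k)/C(k) = -k*(k + 4)*(k + 7)/(2*(k - 8)).
Δs = (k - 8)/(k**3 + 9*k**2 + 26*k + 24), as required.
s_(n+1) = (-n**2 - 9*n - 8)/(2*(n**2 + 7*n + 12)) and s_(0) = 0, so S(n) = (-n**2 - 9*n - 8)/(2*(n**2 + 7*n + 12)).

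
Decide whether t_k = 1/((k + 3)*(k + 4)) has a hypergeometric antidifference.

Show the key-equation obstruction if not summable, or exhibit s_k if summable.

Yes. s_k = k/(3*(k + 3)).

The ratio is (k + 3)/(k + 5).
So A=k + 3 and B=k + 5, with C=1.
Need (k + 3)·f(k+1) − (k + 4)·f(k) = 1.
deg f ≤ 1 (via 1,1,0).
A polynomial solution: f(k) = k/3.
Get s_k = R·t_k = k/(3*(k + 3)) with R(k) = B(k−1)f(k)/C(k) = k*(k + 4)/3.
Check: Δs_k = 1/(k**2 + 7*k + 12). ✓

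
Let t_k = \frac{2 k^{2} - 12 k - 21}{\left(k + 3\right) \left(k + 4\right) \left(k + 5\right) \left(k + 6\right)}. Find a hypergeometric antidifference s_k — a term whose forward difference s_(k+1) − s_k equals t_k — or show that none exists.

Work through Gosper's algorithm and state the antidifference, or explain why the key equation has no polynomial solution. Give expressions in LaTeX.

Ratio r(k) = (k + 3)*(12*k - 2*(k + 1)**2 + 33)/((k + 7)*(-2*k**2 + 12*k + 21)).
Gosper form: A/B · C(k+1)/C(k) with A=k + 3, B=k + 7, C=k**2 - 6*k - 21/2.
Solve (k + 3)·f(k+1) − (k + 6)·f(k) = k**2 - 6*k - 21/2.
From deg A=1, deg B=1, deg C=2: d=3.
Coefficient equations give f(k) = -k*(k**2 + 42*k + 62)/30.
Certificate R = B(k−1)f/C = -k*(k + 6)*(k**2 + 42*k + 62)/(15*(2*k**2 - 12*k - 21)) gives s_k = k*(-k**2 - 42*k - 62)/(15*(k + 3)*(k + 4)*(k + 5)).
s_(k+1) − s_k = (2*k**2 - 12*k - 21)/(k**4 + 18*k**3 + 119*k**2 + 342*k + 360) = t_k.

s_k = \frac{k \left(- k^{2} - 42 k - 62\right)}{15 \left(k + 3\right) \left(k + 4\right) \left(k + 5\right)}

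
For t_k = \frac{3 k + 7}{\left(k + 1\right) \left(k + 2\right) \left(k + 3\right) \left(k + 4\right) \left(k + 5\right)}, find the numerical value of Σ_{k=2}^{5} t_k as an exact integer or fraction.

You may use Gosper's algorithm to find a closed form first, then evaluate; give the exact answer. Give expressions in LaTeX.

r(k) = (k + 1)*(3*k + 10)/((k + 6)*(3*k + 7)) after simplifying.
A = k + 1, B = k + 6, C = k + 7/3.
Key eq: (k + 1)·f(k+1) = (k + 5)·f(k) + (k + 7/3).
Degrees (1,1,1) ⇒ d ≤ 4.
Solving with deg f ≤ 4: f(k) = k*(k + 2)*(k**2 + 8*k + 19)/36.
Then R = B(k−1)f/C = k*(k + 2)*(k + 5)*(k**2 + 8*k + 19)/(12*(3*k + 7)), so s_k = R(k)·t_k = k*(k**2 + 8*k + 19)/(12*(k**3 + 8*k**2 + 19*k + 12)).
Verify: (3*k + 7)/(k**5 + 15*k**4 + 85*k**3 + 225*k**2 + 274*k + 120) matches t_k.
Σ_(k=2)^(5) t_k = s_(6) − s_(2) = 103/1260 − (13/180) = 1/105.

Σ = 1/105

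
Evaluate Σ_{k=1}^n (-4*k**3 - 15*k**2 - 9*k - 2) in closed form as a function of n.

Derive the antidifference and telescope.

The ratio is (4*k**3 + 27*k**2 + 51*k + 30)/(4*k**3 + 15*k**2 + 9*k + 2).
Normal form (A,B,C) = (1, 1, k**3 + 15*k**2/4 + 9*k/4 + 1/2).
Solve (1)·f(k+1) − (1)·f(k) = k**3 + 15*k**2/4 + 9*k/4 + 1/2.
Degrees (0,0,3) ⇒ d ≤ 4.
Solve for f: f(k) = k**2*(k**2 + 3*k - 2)/4 (degree 4 ≤ 4).
Get s_k = R·t_k = k**2*(-k**2 - 3*k + 2) with R(k) = B(k−1)f(k)/C(k) = k**2*(k**2 + 3*k - 2)/(4*k**3 + 15*k**2 + 9*k + 2).
s_(k+1) − s_k = -4*k**3 - 15*k**2 - 9*k - 2 = t_k.
Telescope: S(n) = s_(n+1) − s_(1) = -n**4 - 7*n**3 - 13*n**2 - 9*n - 2 − (-2) = n*(-n**3 - 7*n**2 - 13*n - 9).

S(n) = n*(-n**3 - 7*n**2 - 13*n - 9)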